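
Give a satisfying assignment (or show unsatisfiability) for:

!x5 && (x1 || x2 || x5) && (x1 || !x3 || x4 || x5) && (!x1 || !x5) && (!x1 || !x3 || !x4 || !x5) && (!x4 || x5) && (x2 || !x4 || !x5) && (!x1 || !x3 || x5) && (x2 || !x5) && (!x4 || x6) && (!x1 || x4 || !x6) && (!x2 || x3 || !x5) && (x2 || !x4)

Unit clause (!x5) forces x5 = False.
In (!x4 || x5) only !x4 is left, so x4 = False.
Set x1 = False.
  then (x1 || x2 || x5) forces x2 = True.
  then (x1 || !x3 || x4 || x5) forces x3 = False.
Set x6 = True.
All clauses satisfied.

x1: False; x2: True; x3: False; x4: False; x5: False; x6: True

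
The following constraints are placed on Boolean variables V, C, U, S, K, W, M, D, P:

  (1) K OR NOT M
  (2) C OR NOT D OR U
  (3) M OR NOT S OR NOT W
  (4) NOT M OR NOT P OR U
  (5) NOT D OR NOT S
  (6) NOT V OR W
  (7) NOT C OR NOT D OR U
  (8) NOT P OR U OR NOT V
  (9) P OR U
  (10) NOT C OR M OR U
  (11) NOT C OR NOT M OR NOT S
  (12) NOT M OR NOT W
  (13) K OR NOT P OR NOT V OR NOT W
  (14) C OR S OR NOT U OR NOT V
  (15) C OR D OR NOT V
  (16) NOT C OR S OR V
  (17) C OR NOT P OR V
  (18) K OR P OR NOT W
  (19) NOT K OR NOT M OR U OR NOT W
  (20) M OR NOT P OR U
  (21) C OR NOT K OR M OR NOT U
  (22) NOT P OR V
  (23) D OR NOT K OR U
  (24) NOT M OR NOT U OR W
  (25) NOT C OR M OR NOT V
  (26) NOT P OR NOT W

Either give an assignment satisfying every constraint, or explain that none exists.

V = False, C = True, U = True, S = True, K = False, W = False, M = False, D = False, P = False

Set V = False.
  then (NOT P OR V) forces P = False.
  then (P OR U) forces U = True.
Set C = True.
  then (NOT C OR S OR V) forces S = True.
  then (NOT D OR NOT S) forces D = False.
  then (NOT C OR NOT M OR NOT S) forces M = False.
  then (M OR NOT S OR NOT W) forces W = False.
Set K = False.
All clauses satisfied.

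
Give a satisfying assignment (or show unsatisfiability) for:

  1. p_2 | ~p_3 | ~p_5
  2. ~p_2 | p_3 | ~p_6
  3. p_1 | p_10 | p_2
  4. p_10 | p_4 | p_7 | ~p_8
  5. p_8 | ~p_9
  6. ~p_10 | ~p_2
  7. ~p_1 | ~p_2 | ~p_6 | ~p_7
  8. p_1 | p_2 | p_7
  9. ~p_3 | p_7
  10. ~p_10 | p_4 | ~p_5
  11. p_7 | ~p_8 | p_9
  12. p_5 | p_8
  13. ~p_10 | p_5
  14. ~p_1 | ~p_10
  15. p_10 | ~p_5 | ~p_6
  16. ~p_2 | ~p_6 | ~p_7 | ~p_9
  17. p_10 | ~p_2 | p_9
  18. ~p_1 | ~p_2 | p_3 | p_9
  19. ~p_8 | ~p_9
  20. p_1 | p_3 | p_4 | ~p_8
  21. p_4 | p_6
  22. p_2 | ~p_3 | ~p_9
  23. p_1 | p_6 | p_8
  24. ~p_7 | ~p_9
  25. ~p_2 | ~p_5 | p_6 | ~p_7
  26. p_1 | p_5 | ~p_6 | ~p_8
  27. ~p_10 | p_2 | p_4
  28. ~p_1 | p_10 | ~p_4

Set p_1 = True.
  then (~p_1 | ~p_10) forces p_10 = False.
  then (~p_1 | p_10 | ~p_4) forces p_4 = False.
  then (p_4 | p_6) forces p_6 = True.
  then (p_10 | ~p_5 | ~p_6) forces p_5 = False.
  then (p_5 | p_8) forces p_8 = True.
  then (~p_8 | ~p_9) forces p_9 = False.
  then (p_10 | p_4 | p_7 | ~p_8) forces p_7 = True.
  then (~p_1 | ~p_2 | ~p_6 | ~p_7) forces p_2 = False.
Set p_3 = True.
All clauses satisfied.

p_1: True, p_2: False, p_3: True, p_4: False, p_5: False, p_6: True, p_7: True, p_8: True, p_9: False, p_10: False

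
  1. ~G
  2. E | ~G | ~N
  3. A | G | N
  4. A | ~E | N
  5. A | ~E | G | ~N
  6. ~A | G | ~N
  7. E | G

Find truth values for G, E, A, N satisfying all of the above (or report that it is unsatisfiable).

Unit clause (~G) forces G = False.
In (E | G) only E is left, so E = True.
Set A = True.
  then (~A | G | ~N) forces N = False.
Check each clause:
  (~G): ~G holds.
  (E | ~G | ~N): E holds.
  (A | G | N): A holds.
  (A | ~E | N): A holds.
  (A | ~E | G | ~N): A holds.
  (~A | G | ~N): ~N holds.
  (E | G): E holds.
All clauses satisfied.

G = False; E = True; A = True; N = False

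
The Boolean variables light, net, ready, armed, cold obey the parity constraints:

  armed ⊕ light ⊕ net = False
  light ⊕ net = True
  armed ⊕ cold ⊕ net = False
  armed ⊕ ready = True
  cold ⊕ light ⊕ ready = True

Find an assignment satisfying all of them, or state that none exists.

Adding constraints 2, 3, 4, 5 mod 2: every variable appears an even number of times on the left, so the left side is 0.
But the right sides sum to 1 (mod 2). 0 ≠ 1 — the system is inconsistent.

Unsatisfiable — no assignment works.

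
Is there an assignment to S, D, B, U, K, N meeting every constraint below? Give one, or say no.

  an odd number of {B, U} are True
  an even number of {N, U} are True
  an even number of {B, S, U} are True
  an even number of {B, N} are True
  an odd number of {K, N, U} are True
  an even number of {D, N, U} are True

Adding constraints 1, 2, 4 mod 2: every variable appears an even number of times on the left, so the left side is 0.
But the right sides sum to 1 (mod 2). 0 ≠ 1 — the system is inconsistent.

No satisfying assignment exists.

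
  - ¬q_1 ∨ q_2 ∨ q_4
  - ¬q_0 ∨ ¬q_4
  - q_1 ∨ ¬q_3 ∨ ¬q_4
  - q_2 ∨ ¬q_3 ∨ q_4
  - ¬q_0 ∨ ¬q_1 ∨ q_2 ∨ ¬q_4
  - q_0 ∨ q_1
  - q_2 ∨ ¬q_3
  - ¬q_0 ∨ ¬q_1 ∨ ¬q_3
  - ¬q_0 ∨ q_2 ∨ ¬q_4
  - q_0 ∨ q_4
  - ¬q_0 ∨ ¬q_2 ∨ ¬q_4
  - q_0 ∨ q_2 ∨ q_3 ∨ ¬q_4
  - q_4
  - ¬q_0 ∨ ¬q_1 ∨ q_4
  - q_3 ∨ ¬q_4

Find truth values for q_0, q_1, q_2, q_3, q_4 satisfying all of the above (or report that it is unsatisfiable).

Unit clause (q_4) forces q_4 = True.
In (q_3 ∨ ¬q_4) only q_3 is left, so q_3 = True.
In (¬q_0 ∨ ¬q_4) only ¬q_0 is left, so q_0 = False.
In (q_1 ∨ ¬q_3 ∨ ¬q_4) only q_1 is left, so q_1 = True.
In (q_2 ∨ ¬q_3) only q_2 is left, so q_2 = True.
All clauses satisfied.

q_0=F, q_1=T, q_2=T, q_3=T, q_4=T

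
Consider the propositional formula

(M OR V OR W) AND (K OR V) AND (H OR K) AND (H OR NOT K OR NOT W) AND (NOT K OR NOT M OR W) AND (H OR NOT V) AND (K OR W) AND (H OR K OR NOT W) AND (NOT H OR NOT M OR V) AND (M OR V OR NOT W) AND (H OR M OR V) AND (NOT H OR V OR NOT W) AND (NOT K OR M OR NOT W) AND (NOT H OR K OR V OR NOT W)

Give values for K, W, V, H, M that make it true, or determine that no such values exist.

K = False, W = True, V = True, H = True, M = False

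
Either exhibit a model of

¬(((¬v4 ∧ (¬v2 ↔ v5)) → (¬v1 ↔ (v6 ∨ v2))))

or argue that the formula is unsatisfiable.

v1 = True, v2 = False, v4 = False, v5 = True, v6 = True

  ¬(((¬v4 ∧ (¬v2 ↔ v5)) → (¬v1 ↔ (v6 ∨ v2)))) = True
    (¬v4 ∧ (¬v2 ↔ v5)) → (¬v1 ↔ (v6 ∨ v2)) = False
      ¬v4 ∧ (¬v2 ↔ v5) = True
        ¬v4 = True
        ¬v2 ↔ v5 = True
          ¬v2 = True
      ¬v1 ↔ (v6 ∨ v2) = False
        ¬v1 = False
        v6 ∨ v2 = True
The formula evaluates to True.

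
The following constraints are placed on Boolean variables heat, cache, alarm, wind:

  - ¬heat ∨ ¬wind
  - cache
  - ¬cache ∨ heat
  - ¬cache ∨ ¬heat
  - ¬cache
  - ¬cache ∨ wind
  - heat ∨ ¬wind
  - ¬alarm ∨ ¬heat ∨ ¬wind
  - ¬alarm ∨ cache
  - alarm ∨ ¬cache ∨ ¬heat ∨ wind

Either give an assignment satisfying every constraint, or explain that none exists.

Unsatisfiable

Case cache = True:
  Clause (¬cache) is falsified — contradiction.
Case cache = False:
  Clause (cache) is falsified — contradiction.
Both cases fail, so the formula is unsatisfiable.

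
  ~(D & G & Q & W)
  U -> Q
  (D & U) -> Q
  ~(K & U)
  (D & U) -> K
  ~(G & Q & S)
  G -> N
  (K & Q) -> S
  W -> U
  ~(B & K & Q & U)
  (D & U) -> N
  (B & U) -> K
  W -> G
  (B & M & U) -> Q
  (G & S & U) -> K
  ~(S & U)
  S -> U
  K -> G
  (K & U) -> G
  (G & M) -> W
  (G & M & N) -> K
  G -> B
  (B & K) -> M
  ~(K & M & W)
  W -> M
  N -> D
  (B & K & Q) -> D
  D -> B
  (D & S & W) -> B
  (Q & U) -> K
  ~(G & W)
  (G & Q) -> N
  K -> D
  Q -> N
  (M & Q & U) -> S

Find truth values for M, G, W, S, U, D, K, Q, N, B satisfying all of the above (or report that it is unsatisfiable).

Set M = True.
Try G = True:
  (B | ~G) forces B = True.
  (~G | ~M | W) forces W = True.
  clause (~G | ~W) is falsified — backtrack.
So G = False.
  then (G | ~W) forces W = False.
  then (G | ~K) forces K = False.
Set S = False.
Set U = False.
Set D = True.
  then (B | ~D) forces B = True.
Set Q = False.
Set N = False.
All clauses satisfied.

M=T, G=F, W=F, S=F, U=F, D=T, K=F, Q=F, N=F, B=T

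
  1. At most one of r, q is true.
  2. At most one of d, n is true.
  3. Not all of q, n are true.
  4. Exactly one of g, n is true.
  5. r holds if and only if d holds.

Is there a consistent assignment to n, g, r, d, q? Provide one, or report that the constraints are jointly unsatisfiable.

n = False; g = True; r = True; d = True; q = False

  (1) {r, q}: 1 true — at most one ✓
  (2) {d, n}: 1 true — at most one ✓
  (3) {q, n}: 0/2 true — not all ✓
  (4) {g, n}: 1 true — exactly one ✓
  (5) r=T, d=T — same ✓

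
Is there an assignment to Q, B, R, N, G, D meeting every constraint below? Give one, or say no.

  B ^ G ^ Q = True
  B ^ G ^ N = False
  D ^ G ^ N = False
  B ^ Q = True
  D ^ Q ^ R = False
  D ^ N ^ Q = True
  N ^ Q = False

Adding constraints 1, 2, 7 mod 2: every variable appears an even number of times on the left, so the left side is 0.
But the right sides sum to 1 (mod 2). 0 ≠ 1 — the system is inconsistent.

Unsatisfiable — no assignment works.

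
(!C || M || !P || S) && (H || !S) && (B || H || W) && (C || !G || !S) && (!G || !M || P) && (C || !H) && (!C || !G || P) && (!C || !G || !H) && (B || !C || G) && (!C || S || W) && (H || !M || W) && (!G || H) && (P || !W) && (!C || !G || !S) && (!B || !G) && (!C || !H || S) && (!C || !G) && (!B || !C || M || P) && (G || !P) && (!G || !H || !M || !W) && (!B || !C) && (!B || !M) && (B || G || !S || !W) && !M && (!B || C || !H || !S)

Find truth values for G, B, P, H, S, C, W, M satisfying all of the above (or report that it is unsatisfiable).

G = False, B = True, P = False, H = False, S = False, C = False, W = False, M = False

Unit clause (!M) forces M = False.
Set G = False.
  then (G || !P) forces P = False.
  then (P || !W) forces W = False.
Try B = False:
  (B || H || W) forces H = True.
  (C || !H) forces C = True.
  clause (B || !C || G) is falsified — backtrack.
So B = True.
  then (!B || !C || M || P) forces C = False.
  then (C || !H) forces H = False.
  then (H || !S) forces S = False.
All clauses satisfied.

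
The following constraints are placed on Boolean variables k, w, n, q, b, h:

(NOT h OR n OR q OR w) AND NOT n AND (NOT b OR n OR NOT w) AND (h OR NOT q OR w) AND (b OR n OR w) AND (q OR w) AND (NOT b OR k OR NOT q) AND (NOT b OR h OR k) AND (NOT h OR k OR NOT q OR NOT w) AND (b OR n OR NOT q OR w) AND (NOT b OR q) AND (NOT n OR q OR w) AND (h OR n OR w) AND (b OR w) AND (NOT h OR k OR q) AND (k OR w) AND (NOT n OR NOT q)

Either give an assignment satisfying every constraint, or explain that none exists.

k = True; w = True; n = False; q = False; b = False; h = True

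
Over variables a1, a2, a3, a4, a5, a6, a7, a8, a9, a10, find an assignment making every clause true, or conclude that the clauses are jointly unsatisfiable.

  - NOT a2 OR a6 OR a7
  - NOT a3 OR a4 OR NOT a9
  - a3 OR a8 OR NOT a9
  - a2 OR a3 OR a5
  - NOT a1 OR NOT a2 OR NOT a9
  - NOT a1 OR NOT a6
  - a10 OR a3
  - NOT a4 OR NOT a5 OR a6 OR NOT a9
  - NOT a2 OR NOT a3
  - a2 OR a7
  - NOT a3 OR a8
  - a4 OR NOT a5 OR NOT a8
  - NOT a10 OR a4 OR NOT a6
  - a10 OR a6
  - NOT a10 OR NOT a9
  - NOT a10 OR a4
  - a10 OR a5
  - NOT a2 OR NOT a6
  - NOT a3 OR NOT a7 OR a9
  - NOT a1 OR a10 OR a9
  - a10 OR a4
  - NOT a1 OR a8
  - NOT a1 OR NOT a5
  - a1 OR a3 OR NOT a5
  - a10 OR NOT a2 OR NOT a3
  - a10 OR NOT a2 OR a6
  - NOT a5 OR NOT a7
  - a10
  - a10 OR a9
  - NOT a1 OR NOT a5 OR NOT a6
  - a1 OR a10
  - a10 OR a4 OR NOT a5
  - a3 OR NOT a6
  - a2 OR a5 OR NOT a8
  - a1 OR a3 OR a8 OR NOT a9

Unit clause (a10) forces a10 = True.
In (NOT a10 OR NOT a9) only NOT a9 is left, so a9 = False.
In (NOT a10 OR a4) only a4 is left, so a4 = True.
Set a1 = False.
Try a2 = False:
  (a2 OR a7) forces a7 = True.
  (NOT a3 OR NOT a7 OR a9) forces a3 = False.
  (a2 OR a3 OR a5) forces a5 = True.
  clause (a1 OR a3 OR NOT a5) is falsified — backtrack.
So a2 = True.
  then (NOT a2 OR NOT a3) forces a3 = False.
  then (NOT a2 OR NOT a6) forces a6 = False.
  then (a1 OR a3 OR NOT a5) forces a5 = False.
  then (NOT a2 OR a6 OR a7) forces a7 = True.
Set a8 = True.
All clauses satisfied.

a1 = False; a2 = True; a3 = False; a4 = True; a5 = False; a6 = False; a7 = True; a8 = True; a9 = False; a10 = True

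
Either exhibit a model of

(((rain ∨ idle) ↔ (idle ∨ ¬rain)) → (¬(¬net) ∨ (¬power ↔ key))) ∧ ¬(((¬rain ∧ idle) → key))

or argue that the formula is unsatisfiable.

net = True, rain = False, power = False, idle = True, key = False

  ((rain ∨ idle) ↔ (idle ∨ ¬rain)) → (¬(¬net) ∨ (¬power ↔ key)) = True
    (rain ∨ idle) ↔ (idle ∨ ¬rain) = True
      rain ∨ idle = True
      idle ∨ ¬rain = True
        ¬rain = True
    ¬(¬net) ∨ (¬power ↔ key) = True
      ¬(¬net) = True
        ¬net = False
      ¬power ↔ key = False
        ¬power = True
  ¬(((¬rain ∧ idle) → key)) = True
    (¬rain ∧ idle) → key = False
      ¬rain ∧ idle = True
        ¬rain = True
Both conjuncts True, so the formula holds.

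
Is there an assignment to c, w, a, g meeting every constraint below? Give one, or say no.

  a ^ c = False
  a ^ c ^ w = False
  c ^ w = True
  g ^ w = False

c = True; w = False; a = True; g = False

a ^ c = T ^ T = False ✓
a ^ c ^ w = T ^ T ^ F = False ✓
c ^ w = T ^ F = True ✓
g ^ w = F ^ F = False ✓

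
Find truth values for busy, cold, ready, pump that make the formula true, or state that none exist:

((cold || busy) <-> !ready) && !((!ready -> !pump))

busy = False, cold = True, ready = False, pump = True

  (cold || busy) <-> !ready = True
    cold || busy = True
    !ready = True
  !((!ready -> !pump)) = True
    !ready -> !pump = False
      !ready = True
      !pump = False
Both conjuncts True, so the formula holds.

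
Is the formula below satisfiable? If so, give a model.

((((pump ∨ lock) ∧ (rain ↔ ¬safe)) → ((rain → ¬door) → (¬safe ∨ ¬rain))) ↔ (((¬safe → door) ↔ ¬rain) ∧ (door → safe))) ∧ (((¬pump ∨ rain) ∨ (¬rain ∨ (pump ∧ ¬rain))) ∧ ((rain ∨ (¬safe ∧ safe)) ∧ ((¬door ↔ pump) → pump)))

pump = False, door = False, safe = False, lock = False, rain = True

  (((pump ∨ lock) ∧ (rain ↔ ¬safe)) → ((rain → ¬door) → (¬safe ∨ ¬rain))) ↔ (((¬safe → door) ↔ ¬rain) ∧ (door → safe)) = True
    ((pump ∨ lock) ∧ (rain ↔ ¬safe)) → ((rain → ¬door) → (¬safe ∨ ¬rain)) = True
      (pump ∨ lock) ∧ (rain ↔ ¬safe) = False
        pump ∨ lock = False
        rain ↔ ¬safe = True
          ¬safe = True
      (rain → ¬door) → (¬safe ∨ ¬rain) = True
        rain → ¬door = True
          ¬door = True
        ¬safe ∨ ¬rain = True
          ¬safe = True
          ¬rain = False
    ((¬safe → door) ↔ ¬rain) ∧ (door → safe) = True
      (¬safe → door) ↔ ¬rain = True
        ¬safe → door = False
          ¬safe = True
        ¬rain = False
      door → safe = True
  ((¬pump ∨ rain) ∨ (¬rain ∨ (pump ∧ ¬rain))) ∧ ((rain ∨ (¬safe ∧ safe)) ∧ ((¬door ↔ pump) → pump)) = True
    (¬pump ∨ rain) ∨ (¬rain ∨ (pump ∧ ¬rain)) = True
      ¬pump ∨ rain = True
        ¬pump = True
      ¬rain ∨ (pump ∧ ¬rain) = False
        ¬rain = False
        pump ∧ ¬rain = False
          ¬rain = False
    (rain ∨ (¬safe ∧ safe)) ∧ ((¬door ↔ pump) → pump) = True
      rain ∨ (¬safe ∧ safe) = True
        ¬safe ∧ safe = False
          ¬safe = True
      (¬door ↔ pump) → pump = True
        ¬door ↔ pump = False
          ¬door = True
Both conjuncts True, so the formula holds.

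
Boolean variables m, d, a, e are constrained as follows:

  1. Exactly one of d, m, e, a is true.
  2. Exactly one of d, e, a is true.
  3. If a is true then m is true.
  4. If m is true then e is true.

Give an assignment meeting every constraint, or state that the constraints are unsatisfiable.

m: False; d: True; a: False; e: False

  (1) {d, m, e, a}: 1 true — exactly one ✓
  (2) {d, e, a}: 1 true — exactly one ✓
  (3) a=F ⇒ m: vacuous ✓
  (4) m=F ⇒ e: vacuous ✓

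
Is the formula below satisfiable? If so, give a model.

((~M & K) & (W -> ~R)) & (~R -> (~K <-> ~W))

M = False, W = True, K = True, R = False

  (~M & K) & (W -> ~R) = True
    ~M & K = True
      ~M = True
    W -> ~R = True
      ~R = True
  ~R -> (~K <-> ~W) = True
    ~R = True
    ~K <-> ~W = True
      ~K = False
      ~W = False
Both conjuncts True, so the formula holds.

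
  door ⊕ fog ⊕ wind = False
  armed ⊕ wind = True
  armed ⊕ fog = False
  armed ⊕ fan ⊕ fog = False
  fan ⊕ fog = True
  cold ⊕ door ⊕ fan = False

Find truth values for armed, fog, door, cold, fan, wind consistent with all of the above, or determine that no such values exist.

armed=T, fog=T, door=T, cold=T, fan=F, wind=F

door ⊕ fog ⊕ wind = T ⊕ T ⊕ F = False ✓
armed ⊕ wind = T ⊕ F = True ✓
armed ⊕ fog = T ⊕ T = False ✓
armed ⊕ fan ⊕ fog = T ⊕ F ⊕ T = False ✓
fan ⊕ fog = F ⊕ T = True ✓
cold ⊕ door ⊕ fan = T ⊕ T ⊕ F = False ✓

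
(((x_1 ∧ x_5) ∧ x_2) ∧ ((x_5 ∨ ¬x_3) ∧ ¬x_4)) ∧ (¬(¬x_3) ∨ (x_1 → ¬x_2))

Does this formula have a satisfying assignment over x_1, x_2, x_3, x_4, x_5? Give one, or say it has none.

x_1 = True, x_2 = True, x_3 = True, x_4 = False, x_5 = True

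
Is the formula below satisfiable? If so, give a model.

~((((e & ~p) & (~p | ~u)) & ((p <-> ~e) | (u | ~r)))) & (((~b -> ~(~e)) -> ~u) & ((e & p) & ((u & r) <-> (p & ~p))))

b = False; p = True; u = False; r = True; e = True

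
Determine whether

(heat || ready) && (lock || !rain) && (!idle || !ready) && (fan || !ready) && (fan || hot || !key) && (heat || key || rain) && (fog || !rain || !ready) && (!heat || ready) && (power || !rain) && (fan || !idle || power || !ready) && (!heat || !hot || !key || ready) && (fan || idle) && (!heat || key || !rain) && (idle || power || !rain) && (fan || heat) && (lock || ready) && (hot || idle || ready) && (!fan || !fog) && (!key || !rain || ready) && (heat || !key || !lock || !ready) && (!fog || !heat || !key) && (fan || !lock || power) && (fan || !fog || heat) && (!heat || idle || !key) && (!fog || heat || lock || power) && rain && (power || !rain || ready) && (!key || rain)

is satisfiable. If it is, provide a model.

Case ready = True:
  (!idle || !ready) forces idle = False.
  (fan || !ready) forces fan = True.
  (!fan || !fog) forces fog = False.
  (fog || !rain || !ready) forces rain = False.
  Clause (rain) is falsified — contradiction.
Case ready = False:
  (heat || ready) forces heat = True.
  Clause (!heat || ready) is falsified — contradiction.
Both cases fail, so the formula is unsatisfiable.

No satisfying assignment exists.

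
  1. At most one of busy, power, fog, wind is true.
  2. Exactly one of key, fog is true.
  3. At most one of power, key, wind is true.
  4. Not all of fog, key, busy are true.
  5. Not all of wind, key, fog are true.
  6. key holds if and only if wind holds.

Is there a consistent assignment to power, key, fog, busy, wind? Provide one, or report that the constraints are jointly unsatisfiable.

power = False; key = False; fog = True; busy = False; wind = False

  (1) {busy, power, fog, wind}: 1 true — at most one ✓
  (2) {key, fog}: 1 true — exactly one ✓
  (3) {power, key, wind}: 0 true — at most one ✓
  (4) {fog, key, busy}: 1/3 true — not all ✓
  (5) {wind, key, fog}: 1/3 true — not all ✓
  (6) key=F, wind=F — same ✓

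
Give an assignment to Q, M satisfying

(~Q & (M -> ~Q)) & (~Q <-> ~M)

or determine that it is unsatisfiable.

Q: False; M: False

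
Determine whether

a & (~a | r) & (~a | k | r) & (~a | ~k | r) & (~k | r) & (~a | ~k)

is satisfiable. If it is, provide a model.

k=F; r=T; a=T

Unit clause (a) forces a = True.
In (~a | r) only r is left, so r = True.
In (~a | ~k) only ~k is left, so k = False.
Check each clause:
  (a): a holds.
  (~a | r): r holds.
  (~a | k | r): r holds.
  (~a | ~k | r): ~k holds.
  (~k | r): ~k holds.
  (~a | ~k): ~k holds.
All clauses satisfied.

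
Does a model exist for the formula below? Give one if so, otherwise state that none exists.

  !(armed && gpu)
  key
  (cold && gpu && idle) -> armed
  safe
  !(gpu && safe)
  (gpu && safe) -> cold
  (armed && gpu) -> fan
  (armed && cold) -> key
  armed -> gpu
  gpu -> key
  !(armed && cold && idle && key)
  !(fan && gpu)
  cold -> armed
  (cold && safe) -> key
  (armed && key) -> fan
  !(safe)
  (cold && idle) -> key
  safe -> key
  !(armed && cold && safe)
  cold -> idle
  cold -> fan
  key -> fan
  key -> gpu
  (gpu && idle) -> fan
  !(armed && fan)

No satisfying assignment exists.

Case safe = True:
  Clause (!safe) is falsified — contradiction.
Case safe = False:
  Clause (safe) is falsified — contradiction.
Both cases fail, so the formula is unsatisfiable.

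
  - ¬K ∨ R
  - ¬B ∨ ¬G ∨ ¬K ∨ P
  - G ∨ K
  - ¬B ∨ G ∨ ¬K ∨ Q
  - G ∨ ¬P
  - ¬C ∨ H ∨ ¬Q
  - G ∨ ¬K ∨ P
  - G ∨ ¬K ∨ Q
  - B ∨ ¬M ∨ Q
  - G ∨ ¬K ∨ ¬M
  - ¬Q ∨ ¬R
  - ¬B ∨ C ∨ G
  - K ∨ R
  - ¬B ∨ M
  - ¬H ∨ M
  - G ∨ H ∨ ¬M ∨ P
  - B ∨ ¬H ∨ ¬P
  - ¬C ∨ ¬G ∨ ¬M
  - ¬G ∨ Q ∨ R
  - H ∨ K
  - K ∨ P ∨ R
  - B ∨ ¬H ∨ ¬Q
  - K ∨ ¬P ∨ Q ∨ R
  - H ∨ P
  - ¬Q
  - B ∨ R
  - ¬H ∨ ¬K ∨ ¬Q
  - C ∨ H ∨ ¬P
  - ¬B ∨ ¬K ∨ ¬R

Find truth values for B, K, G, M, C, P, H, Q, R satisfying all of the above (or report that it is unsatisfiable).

Unit clause (¬Q) forces Q = False.
Set B = True.
  then (¬B ∨ M) forces M = True.
Set K = False.
  then (G ∨ K) forces G = True.
  then (K ∨ R) forces R = True.
  then (¬C ∨ ¬G ∨ ¬M) forces C = False.
  then (H ∨ K) forces H = True.
Set P = True.
All clauses satisfied.

B = True, K = False, G = True, M = True, C = False, P = True, H = True, Q = False, R = True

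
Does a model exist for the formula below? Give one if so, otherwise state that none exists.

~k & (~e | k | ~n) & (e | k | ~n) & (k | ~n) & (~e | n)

Unit clause (~k) forces k = False.
In (k | ~n) only ~n is left, so n = False.
In (~e | n) only ~e is left, so e = False.
All clauses satisfied.

e = False, n = False, k = False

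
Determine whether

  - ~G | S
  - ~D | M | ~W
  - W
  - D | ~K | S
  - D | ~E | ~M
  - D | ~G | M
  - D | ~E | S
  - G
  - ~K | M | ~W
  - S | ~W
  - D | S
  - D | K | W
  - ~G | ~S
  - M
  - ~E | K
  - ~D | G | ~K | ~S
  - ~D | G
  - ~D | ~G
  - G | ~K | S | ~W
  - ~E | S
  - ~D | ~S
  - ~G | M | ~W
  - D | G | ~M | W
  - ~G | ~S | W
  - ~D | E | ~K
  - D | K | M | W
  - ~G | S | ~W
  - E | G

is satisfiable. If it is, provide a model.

The formula is unsatisfiable.

Case G = True:
  (~G | S) forces S = True.
  Clause (~G | ~S) is falsified — contradiction.
Case G = False:
  Clause (G) is falsified — contradiction.
Both cases fail, so the formula is unsatisfiable.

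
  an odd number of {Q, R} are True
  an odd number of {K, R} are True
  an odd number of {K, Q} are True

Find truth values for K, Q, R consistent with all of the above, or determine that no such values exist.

UNSATISFIABLE

Adding constraints 1, 2, 3 mod 2: every variable appears an even number of times on the left, so the left side is 0.
But the right sides sum to 1 (mod 2). 0 ≠ 1 — the system is inconsistent.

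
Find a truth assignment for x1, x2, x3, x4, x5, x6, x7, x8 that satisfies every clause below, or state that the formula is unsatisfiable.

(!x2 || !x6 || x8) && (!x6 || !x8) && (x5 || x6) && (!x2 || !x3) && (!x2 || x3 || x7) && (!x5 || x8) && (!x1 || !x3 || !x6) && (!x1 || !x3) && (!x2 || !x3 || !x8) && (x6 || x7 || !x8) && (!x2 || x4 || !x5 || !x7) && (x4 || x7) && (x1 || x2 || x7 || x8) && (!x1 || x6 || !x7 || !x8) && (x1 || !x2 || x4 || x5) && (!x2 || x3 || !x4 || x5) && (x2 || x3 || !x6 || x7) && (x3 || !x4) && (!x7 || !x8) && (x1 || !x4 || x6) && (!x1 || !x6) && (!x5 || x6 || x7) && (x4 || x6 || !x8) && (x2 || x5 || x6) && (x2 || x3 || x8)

Set x1 = False.
Try x2 = True:
  (!x2 || !x3) forces x3 = False.
  (!x2 || x3 || x7) forces x7 = True.
  (x3 || !x4) forces x4 = False.
  (!x2 || x4 || !x5 || !x7) forces x5 = False.
  clause (x1 || !x2 || x4 || x5) is falsified — backtrack.
So x2 = False.
Try x3 = False:
  (x3 || !x4) forces x4 = False.
  (x4 || x7) forces x7 = True.
  (!x7 || !x8) forces x8 = False.
  clause (x2 || x3 || x8) is falsified — backtrack.
So x3 = True.
Set x4 = True.
  then (x1 || !x4 || x6) forces x6 = True.
  then (!x6 || !x8) forces x8 = False.
  then (!x5 || x8) forces x5 = False.
  then (x1 || x2 || x7 || x8) forces x7 = True.
All clauses satisfied.

x1 = False, x2 = False, x3 = True, x4 = True, x5 = False, x6 = True, x7 = True, x8 = False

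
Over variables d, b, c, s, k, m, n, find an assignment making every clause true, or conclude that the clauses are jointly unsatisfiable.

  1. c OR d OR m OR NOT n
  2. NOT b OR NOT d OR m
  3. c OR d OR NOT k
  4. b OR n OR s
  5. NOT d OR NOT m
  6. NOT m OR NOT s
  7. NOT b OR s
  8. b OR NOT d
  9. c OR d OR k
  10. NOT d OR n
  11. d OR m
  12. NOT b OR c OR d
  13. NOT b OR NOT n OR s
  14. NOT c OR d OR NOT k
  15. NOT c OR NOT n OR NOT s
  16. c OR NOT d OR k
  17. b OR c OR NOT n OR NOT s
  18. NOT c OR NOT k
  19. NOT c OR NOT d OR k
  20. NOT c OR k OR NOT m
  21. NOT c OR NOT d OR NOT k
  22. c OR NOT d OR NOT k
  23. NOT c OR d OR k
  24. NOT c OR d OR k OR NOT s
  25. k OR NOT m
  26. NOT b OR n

No satisfying assignment exists.

Case k = True:
  (NOT c OR NOT k) forces c = False.
  (c OR d OR NOT k) forces d = True.
  Clause (c OR NOT d OR NOT k) is falsified — contradiction.
Case k = False:
  (k OR NOT m) forces m = False.
  (d OR m) forces d = True.
  (NOT b OR NOT d OR m) forces b = False.
  Clause (b OR NOT d) is falsified — contradiction.
Both cases fail, so the formula is unsatisfiable.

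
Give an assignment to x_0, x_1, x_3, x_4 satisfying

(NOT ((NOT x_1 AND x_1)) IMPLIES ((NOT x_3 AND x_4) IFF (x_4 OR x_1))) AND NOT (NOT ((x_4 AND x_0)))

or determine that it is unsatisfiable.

x_0: True, x_1: False, x_3: False, x_4: True

  NOT ((NOT x_1 AND x_1)) IMPLIES ((NOT x_3 AND x_4) IFF (x_4 OR x_1)) = True
    NOT ((NOT x_1 AND x_1)) = True
      NOT x_1 AND x_1 = False
        NOT x_1 = True
    (NOT x_3 AND x_4) IFF (x_4 OR x_1) = True
      NOT x_3 AND x_4 = True
        NOT x_3 = True
      x_4 OR x_1 = True
  NOT (NOT ((x_4 AND x_0))) = True
    NOT ((x_4 AND x_0)) = False
      x_4 AND x_0 = True
Both conjuncts True, so the formula holds.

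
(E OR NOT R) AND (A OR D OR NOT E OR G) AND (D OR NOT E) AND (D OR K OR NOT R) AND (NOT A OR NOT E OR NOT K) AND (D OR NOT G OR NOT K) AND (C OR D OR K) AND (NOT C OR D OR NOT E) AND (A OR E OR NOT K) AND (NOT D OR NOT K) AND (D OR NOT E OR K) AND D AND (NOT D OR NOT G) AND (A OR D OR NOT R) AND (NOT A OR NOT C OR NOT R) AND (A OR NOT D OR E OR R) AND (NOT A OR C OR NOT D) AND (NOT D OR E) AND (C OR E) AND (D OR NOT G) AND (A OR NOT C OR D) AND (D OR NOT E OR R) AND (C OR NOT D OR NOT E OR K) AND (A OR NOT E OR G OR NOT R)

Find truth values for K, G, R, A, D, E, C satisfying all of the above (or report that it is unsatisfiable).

Unit clause (D) forces D = True.
In (NOT D OR NOT G) only NOT G is left, so G = False.
In (NOT D OR E) only E is left, so E = True.
In (NOT D OR NOT K) only NOT K is left, so K = False.
In (C OR NOT D OR NOT E OR K) only C is left, so C = True.
Try R = True:
  (NOT A OR NOT C OR NOT R) forces A = False.
  clause (A OR NOT E OR G OR NOT R) is falsified — backtrack.
So R = False.
Set A = False.
All clauses satisfied.

K: False, G: False, R: False, A: False, D: True, E: True, C: True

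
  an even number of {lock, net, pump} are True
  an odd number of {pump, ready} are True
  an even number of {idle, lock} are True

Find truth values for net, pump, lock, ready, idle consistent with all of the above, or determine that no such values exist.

net=F, pump=F, lock=F, ready=T, idle=F

{lock, net, pump}: 0 true → even ✓
{pump, ready}: 1 true → odd ✓
{idle, lock}: 0 true → even ✓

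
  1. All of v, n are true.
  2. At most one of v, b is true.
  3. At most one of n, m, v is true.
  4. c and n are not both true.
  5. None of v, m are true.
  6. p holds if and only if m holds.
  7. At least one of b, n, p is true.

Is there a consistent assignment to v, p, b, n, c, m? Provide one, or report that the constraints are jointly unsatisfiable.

Unsatisfiable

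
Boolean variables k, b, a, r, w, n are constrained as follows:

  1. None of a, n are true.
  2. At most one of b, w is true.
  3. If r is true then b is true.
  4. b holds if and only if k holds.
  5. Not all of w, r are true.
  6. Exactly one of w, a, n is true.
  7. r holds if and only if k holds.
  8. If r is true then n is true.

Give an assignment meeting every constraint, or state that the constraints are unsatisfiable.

k = False; b = False; a = False; r = False; w = True; n = False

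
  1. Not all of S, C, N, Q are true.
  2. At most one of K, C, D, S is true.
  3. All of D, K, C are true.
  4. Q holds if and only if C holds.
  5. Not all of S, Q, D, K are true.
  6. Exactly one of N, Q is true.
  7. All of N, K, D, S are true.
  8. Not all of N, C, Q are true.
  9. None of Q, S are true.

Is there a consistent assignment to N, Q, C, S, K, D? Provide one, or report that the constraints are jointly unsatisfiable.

Case S = True:
  Constraint (9) is violated (S=T) — contradiction.
Case S = False:
  Constraint (7) is violated (S=F) — contradiction.
Both cases fail — unsatisfiable.

Unsatisfiable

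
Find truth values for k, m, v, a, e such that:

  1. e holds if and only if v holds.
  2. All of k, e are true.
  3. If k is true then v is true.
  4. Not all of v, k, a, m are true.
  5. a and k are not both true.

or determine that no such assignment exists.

k = True; m = True; v = True; a = False; e = True

  (1) e=T, v=T — same ✓
  (2) {k, e}: all 2 true ✓
  (3) k=T ⇒ v: T ✓
  (4) {v, k, a, m}: 3/4 true — not all ✓
  (5) a=F, k=T — not both ✓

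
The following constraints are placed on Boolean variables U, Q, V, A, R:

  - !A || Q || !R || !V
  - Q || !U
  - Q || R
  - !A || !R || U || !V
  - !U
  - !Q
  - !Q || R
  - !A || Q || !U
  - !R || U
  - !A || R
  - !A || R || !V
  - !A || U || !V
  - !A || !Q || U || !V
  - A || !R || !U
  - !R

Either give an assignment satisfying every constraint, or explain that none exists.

The formula is unsatisfiable.

Case R = True:
  Clause (!R) is falsified — contradiction.
Case R = False:
  (Q || R) forces Q = True.
  Clause (!Q) is falsified — contradiction.
Both cases fail, so the formula is unsatisfiable.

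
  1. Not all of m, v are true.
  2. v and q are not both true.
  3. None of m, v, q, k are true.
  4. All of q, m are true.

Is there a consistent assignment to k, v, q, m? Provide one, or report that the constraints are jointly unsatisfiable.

Case q = True:
  Constraint (3) is violated (q=T) — contradiction.
Case q = False:
  Constraint (4) is violated (q=F) — contradiction.
Both cases fail — unsatisfiable.

Unsatisfiable — no assignment works.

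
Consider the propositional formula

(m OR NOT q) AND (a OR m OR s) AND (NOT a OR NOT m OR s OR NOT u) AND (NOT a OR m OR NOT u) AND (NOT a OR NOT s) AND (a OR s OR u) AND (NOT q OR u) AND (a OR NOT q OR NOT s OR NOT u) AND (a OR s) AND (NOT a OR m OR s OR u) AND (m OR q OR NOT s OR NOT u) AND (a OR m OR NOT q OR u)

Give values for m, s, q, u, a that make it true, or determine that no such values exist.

m=T, s=T, q=F, u=F, a=F

Set m = True.
Set s = True.
  then (NOT a OR NOT s) forces a = False.
Try q = True:
  (NOT q OR u) forces u = True.
  clause (a OR NOT q OR NOT s OR NOT u) is falsified — backtrack.
So q = False.
Set u = False.
All clauses satisfied.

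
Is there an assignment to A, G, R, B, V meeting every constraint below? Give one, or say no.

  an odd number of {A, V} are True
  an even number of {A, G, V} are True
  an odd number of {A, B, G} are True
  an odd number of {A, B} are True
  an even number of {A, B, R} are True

Adding constraints 1, 2, 3, 4 mod 2: every variable appears an even number of times on the left, so the left side is 0.
But the right sides sum to 1 (mod 2). 0 ≠ 1 — the system is inconsistent.

UNSATISFIABLE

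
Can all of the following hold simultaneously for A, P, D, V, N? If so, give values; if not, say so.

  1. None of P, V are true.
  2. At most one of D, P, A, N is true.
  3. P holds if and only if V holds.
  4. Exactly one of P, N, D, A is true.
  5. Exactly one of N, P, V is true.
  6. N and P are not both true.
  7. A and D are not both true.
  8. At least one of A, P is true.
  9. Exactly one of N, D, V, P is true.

Case P = True:
  Constraint (1) is violated (P=T) — contradiction.
Case P = False:
  (1) forces V = False.
  (5) with P=F, V=F forces N = True.
  (2) with N=T forces D = False.
  (2) with N=T forces A = False.
  Constraint (8) is violated (A=F, P=F) — contradiction.
Both cases fail — unsatisfiable.

No satisfying assignment exists.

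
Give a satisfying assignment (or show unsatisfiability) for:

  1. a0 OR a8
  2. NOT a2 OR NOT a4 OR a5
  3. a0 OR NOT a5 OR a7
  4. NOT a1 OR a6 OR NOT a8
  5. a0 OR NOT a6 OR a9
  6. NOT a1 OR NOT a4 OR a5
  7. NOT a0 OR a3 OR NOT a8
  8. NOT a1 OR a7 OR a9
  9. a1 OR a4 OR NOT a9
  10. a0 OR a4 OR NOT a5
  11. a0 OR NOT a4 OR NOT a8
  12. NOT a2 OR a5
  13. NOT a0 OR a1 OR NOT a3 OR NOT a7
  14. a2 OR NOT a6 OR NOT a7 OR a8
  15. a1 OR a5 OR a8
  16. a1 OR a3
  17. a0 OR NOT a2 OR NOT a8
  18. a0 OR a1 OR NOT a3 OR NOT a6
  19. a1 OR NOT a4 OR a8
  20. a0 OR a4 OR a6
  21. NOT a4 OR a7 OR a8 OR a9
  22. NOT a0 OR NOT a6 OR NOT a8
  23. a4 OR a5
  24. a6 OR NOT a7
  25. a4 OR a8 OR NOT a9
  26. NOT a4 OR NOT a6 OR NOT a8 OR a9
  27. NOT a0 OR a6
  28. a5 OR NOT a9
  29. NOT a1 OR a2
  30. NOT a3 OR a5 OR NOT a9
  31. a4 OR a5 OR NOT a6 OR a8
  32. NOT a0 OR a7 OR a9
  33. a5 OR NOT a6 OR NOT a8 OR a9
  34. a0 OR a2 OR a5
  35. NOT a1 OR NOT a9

a0 = True, a1 = True, a2 = True, a3 = False, a4 = False, a5 = True, a6 = True, a7 = True, a8 = False, a9 = False

Set a0 = True.
  then (NOT a0 OR a6) forces a6 = True.
  then (NOT a0 OR NOT a6 OR NOT a8) forces a8 = False.
Set a1 = True.
  then (NOT a1 OR a2) forces a2 = True.
  then (NOT a1 OR NOT a9) forces a9 = False.
  then (NOT a1 OR a7 OR a9) forces a7 = True.
  then (NOT a2 OR a5) forces a5 = True.
Set a3 = False.
Set a4 = False.
All clauses satisfied.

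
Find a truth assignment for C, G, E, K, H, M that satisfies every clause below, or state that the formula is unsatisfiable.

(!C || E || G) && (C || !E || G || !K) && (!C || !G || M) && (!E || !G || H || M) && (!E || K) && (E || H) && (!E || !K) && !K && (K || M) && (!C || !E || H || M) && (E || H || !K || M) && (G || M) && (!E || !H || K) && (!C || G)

Unit clause (!K) forces K = False.
In (K || M) only M is left, so M = True.
In (!E || K) only !E is left, so E = False.
In (E || H) only H is left, so H = True.
Set C = False.
Set G = True.
All clauses satisfied.

C = False, G = True, E = False, K = False, H = True, M = True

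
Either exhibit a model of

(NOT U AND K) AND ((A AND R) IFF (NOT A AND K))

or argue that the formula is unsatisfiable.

R: False; U: False; K: True; A: True

  NOT U AND K = True
    NOT U = True
  (A AND R) IFF (NOT A AND K) = True
    A AND R = False
    NOT A AND K = False
      NOT A = False
Both conjuncts True, so the formula holds.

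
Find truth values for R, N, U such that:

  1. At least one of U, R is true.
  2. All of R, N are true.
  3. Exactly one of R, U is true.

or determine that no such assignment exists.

R=T, N=T, U=F

  (1) {U, R}: 1 true — at least one ✓
  (2) {R, N}: all 2 true ✓
  (3) {R, U}: 1 true — exactly one ✓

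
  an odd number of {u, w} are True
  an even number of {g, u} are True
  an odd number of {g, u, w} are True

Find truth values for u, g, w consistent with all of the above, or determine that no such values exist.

u=F; g=F; w=T

{u, w}: 1 true → odd ✓
{g, u}: 0 true → even ✓
{g, u, w}: 1 true → odd ✓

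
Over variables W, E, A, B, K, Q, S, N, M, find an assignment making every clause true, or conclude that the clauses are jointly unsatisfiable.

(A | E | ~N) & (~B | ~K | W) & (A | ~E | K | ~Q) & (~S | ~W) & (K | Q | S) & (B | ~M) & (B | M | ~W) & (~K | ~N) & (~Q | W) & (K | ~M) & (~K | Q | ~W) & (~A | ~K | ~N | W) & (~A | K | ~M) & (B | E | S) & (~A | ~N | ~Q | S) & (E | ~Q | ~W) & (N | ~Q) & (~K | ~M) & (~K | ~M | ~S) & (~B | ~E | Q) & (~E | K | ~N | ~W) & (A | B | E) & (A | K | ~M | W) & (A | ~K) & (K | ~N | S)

W: False, E: True, A: True, B: False, K: False, Q: False, S: True, N: False, M: False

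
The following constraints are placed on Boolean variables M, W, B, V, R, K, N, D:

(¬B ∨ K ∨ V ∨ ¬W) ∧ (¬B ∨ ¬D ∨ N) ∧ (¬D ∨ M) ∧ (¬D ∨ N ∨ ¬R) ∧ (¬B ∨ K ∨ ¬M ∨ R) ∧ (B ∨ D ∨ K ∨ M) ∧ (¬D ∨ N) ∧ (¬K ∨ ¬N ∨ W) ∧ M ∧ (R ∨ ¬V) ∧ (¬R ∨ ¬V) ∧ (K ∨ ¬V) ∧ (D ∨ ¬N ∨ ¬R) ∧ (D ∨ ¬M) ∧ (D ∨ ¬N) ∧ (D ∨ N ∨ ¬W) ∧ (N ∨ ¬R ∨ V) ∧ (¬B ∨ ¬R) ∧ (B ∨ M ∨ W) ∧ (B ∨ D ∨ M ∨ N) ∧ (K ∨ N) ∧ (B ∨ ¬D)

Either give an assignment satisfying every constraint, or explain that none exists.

Unit clause (M) forces M = True.
In (D ∨ ¬M) only D is left, so D = True.
In (B ∨ ¬D) only B is left, so B = True.
In (¬B ∨ ¬D ∨ N) only N is left, so N = True.
In (¬B ∨ ¬R) only ¬R is left, so R = False.
In (¬B ∨ K ∨ ¬M ∨ R) only K is left, so K = True.
In (¬K ∨ ¬N ∨ W) only W is left, so W = True.
In (R ∨ ¬V) only ¬V is left, so V = False.
All clauses satisfied.

M = True, W = True, B = True, V = False, R = False, K = True, N = True, D = True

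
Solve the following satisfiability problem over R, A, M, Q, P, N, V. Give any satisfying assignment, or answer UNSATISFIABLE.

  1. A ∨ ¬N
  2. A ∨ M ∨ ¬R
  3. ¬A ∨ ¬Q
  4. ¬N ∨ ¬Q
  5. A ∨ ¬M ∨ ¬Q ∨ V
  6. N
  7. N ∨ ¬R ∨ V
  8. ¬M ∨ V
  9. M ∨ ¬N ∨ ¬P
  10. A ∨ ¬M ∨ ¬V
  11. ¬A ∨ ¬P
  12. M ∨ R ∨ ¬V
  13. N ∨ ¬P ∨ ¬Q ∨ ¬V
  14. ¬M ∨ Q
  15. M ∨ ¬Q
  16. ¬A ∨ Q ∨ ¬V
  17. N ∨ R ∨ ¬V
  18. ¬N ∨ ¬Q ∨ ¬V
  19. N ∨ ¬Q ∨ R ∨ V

Unit clause (N) forces N = True.
In (A ∨ ¬N) only A is left, so A = True.
In (¬A ∨ ¬Q) only ¬Q is left, so Q = False.
In (¬A ∨ ¬P) only ¬P is left, so P = False.
In (¬M ∨ Q) only ¬M is left, so M = False.
In (¬A ∨ Q ∨ ¬V) only ¬V is left, so V = False.
Set R = False.
All clauses satisfied.

R = False, A = True, M = False, Q = False, P = False, N = True, V = False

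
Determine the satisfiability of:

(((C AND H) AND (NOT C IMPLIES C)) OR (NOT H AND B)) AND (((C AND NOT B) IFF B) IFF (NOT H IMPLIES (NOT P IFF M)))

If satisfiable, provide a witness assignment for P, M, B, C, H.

P: True, M: True, B: True, C: True, H: False

  ((C AND H) AND (NOT C IMPLIES C)) OR (NOT H AND B) = True
    (C AND H) AND (NOT C IMPLIES C) = False
      C AND H = False
      NOT C IMPLIES C = True
        NOT C = False
    NOT H AND B = True
      NOT H = True
  ((C AND NOT B) IFF B) IFF (NOT H IMPLIES (NOT P IFF M)) = True
    (C AND NOT B) IFF B = False
      C AND NOT B = False
        NOT B = False
    NOT H IMPLIES (NOT P IFF M) = False
      NOT H = True
      NOT P IFF M = False
        NOT P = False
Both conjuncts True, so the formula holds.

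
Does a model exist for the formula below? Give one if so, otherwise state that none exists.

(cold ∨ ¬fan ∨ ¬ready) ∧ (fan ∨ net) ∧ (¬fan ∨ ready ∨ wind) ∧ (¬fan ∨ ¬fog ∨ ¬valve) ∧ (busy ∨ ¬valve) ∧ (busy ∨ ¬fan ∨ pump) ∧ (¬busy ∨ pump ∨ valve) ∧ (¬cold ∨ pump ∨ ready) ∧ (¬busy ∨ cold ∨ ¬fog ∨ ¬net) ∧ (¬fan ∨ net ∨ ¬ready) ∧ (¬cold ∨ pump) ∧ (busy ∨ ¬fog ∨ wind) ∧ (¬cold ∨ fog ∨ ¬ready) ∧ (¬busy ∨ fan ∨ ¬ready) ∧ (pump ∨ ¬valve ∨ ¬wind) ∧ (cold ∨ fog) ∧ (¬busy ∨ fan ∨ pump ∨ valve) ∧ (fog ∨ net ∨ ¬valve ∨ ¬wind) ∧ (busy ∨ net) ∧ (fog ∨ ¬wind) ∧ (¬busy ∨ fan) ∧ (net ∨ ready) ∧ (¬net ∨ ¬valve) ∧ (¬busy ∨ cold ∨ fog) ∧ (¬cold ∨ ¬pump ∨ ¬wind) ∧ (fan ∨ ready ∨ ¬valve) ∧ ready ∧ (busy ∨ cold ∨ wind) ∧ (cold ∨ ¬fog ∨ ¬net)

ready = True, valve = False, busy = True, pump = True, fog = True, cold = True, wind = False, fan = True, net = True

Unit clause (ready) forces ready = True.
Try valve = True:
  (busy ∨ ¬valve) forces busy = True.
  (¬busy ∨ fan ∨ ¬ready) forces fan = True.
  (cold ∨ ¬fan ∨ ¬ready) forces cold = True.
  (¬fan ∨ ¬fog ∨ ¬valve) forces fog = False.
  clause (¬cold ∨ fog ∨ ¬ready) is falsified — backtrack.
So valve = False.
Set busy = True.
  then (¬busy ∨ pump ∨ valve) forces pump = True.
  then (¬busy ∨ fan ∨ ¬ready) forces fan = True.
  then (cold ∨ ¬fan ∨ ¬ready) forces cold = True.
  then (¬fan ∨ net ∨ ¬ready) forces net = True.
  then (¬cold ∨ fog ∨ ¬ready) forces fog = True.
  then (¬cold ∨ ¬pump ∨ ¬wind) forces wind = False.
All clauses satisfied.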